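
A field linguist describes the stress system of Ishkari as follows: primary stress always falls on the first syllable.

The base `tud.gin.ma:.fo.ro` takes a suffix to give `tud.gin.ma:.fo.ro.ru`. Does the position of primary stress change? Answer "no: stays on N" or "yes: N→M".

Base `tud.gin.ma:.fo.ro` (5 syllables):
  The word has 5 syllables; the first syllable is syllable 1 (tud).
  → primary stress on syllable 1.
Suffixed `tud.gin.ma:.fo.ro.ru` (6 syllables):
  The word has 6 syllables; the first syllable is syllable 1 (tud).
  → primary stress on syllable 1.

no: stays on 1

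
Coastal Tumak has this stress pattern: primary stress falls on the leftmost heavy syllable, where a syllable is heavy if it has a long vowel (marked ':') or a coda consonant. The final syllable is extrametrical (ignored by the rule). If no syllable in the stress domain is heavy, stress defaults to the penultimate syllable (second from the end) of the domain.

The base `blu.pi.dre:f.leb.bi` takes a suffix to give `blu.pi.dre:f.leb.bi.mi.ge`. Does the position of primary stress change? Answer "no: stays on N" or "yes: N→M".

Base `blu.pi.dre:f.leb.bi` (5 syllables):
  The final syllable (5, bi) is extrametrical; the stress domain is syllables 1–4.
  Weights: 1 blu L, 2 pi L, 3 dre:f H, 4 leb H.
  Heavy syllables in the domain: 3, 4. The leftmost is syllable 3 (dre:f).
  → primary stress on syllable 3.
Suffixed `blu.pi.dre:f.leb.bi.mi.ge` (7 syllables):
  The final syllable (7, ge) is extrametrical; the stress domain is syllables 1–6.
  Weights: 1 blu L, 2 pi L, 3 dre:f H, 4 leb H, 5 bi L, 6 mi L.
  Heavy syllables in the domain: 3, 4. The leftmost is syllable 3 (dre:f).
  → primary stress on syllable 3.

no: stays on 3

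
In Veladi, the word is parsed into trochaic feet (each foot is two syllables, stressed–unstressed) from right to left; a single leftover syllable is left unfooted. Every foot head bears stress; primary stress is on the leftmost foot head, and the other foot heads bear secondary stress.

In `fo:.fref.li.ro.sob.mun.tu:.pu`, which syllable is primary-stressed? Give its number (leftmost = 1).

1

Parse right to left into trochaic (ˈσσ) feet: (ˈfo:.fref) (ˈli.ro) (ˈsob.mun) (ˈtu:.pu).
Foot heads (stressed positions): 1, 3, 5, 7.
End Rule Leftmost: primary stress on the leftmost head = syllable 1.
Primary stress: syllable 1 → ˈfo:.fref.li.ro.sob.mun.tu:.pu.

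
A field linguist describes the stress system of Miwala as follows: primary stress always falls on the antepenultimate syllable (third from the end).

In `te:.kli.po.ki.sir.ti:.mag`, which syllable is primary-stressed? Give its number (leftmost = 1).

The word has 7 syllables; the antepenultimate syllable (third from the end) is syllable 5 (sir).
Primary stress: syllable 5 → te:.kli.po.ki.ˈsir.ti:.mag.

5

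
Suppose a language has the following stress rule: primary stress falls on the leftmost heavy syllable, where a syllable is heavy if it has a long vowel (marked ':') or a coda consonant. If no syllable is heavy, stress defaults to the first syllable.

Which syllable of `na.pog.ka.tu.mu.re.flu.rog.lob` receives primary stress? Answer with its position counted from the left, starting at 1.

2

Weights: 1 na L, 2 pog H, 3 ka L, 4 tu L, 5 mu L, 6 re L, 7 flu L, 8 rog H, 9 lob H.
Heavy syllables in the domain: 2, 8, 9. The leftmost is syllable 2 (pog).
Primary stress: syllable 2 → na.ˈpog.ka.tu.mu.re.flu.rog.lob.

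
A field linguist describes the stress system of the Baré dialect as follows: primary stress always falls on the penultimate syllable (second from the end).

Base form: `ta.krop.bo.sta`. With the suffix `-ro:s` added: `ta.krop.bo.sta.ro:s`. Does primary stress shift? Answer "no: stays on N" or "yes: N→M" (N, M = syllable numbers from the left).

Base `ta.krop.bo.sta` (4 syllables):
  The word has 4 syllables; the penultimate syllable (second from the end) is syllable 3 (bo).
  → primary stress on syllable 3.
Suffixed `ta.krop.bo.sta.ro:s` (5 syllables):
  The word has 5 syllables; the penultimate syllable (second from the end) is syllable 4 (sta).
  → primary stress on syllable 4.

yes: 3→4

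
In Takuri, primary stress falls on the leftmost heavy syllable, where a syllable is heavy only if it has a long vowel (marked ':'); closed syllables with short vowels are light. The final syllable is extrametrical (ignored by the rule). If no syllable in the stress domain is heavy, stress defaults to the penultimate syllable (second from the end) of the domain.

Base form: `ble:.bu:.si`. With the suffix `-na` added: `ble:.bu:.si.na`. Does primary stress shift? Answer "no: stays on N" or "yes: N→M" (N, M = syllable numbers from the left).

no: stays on 1

Base `ble:.bu:.si` (3 syllables):
  The final syllable (3, si) is extrametrical; the stress domain is syllables 1–2.
  Weights: 1 ble: H, 2 bu: H.
  Heavy syllables in the domain: 1, 2. The leftmost is syllable 1 (ble:).
  → primary stress on syllable 1.
Suffixed `ble:.bu:.si.na` (4 syllables):
  The final syllable (4, na) is extrametrical; the stress domain is syllables 1–3.
  Weights: 1 ble: H, 2 bu: H, 3 si L.
  Heavy syllables in the domain: 1, 2. The leftmost is syllable 1 (ble:).
  → primary stress on syllable 1.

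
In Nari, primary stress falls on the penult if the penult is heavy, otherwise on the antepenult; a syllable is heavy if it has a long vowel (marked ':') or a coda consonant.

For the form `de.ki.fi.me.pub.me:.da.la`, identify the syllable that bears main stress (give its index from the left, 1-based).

Weights: 6 me: H, 7 da L, 8 la L.
The penult (syllable 7, da) is light, so stress falls on the antepenult (syllable 6, me:).
Primary stress: syllable 6 → de.ki.fi.me.pub.ˈme:.da.la.

6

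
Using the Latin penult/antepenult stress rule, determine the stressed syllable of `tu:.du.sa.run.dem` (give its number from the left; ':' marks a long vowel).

Classical Latin: stress the penult if heavy (long vowel or closed), else the antepenult.
Weights: 3 sa L, 4 run H, 5 dem H.
The penult (syllable 4, run) is heavy, so it takes stress.
Stress on syllable 4: tu:.du.sa.ˈrun.dem.

4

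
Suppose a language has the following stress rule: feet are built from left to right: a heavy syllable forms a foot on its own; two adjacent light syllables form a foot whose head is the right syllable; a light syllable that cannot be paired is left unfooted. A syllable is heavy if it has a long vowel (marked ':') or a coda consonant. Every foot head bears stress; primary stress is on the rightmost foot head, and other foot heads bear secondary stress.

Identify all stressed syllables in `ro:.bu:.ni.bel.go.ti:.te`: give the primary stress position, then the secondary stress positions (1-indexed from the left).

Weights: 1 ro: H, 2 bu: H, 3 ni L, 4 bel H, 5 go L, 6 ti: H, 7 te L.
Parse left to right (heavy = foot alone; LL = one foot; stranded L unfooted): (ˈro:) (ˈbu:) ni (ˈbel) go (ˈti:) te.
Foot heads: 1, 2, 4, 6.
Primary stress on the rightmost head = syllable 6.
Secondary stress on 1, 2, 4: ˌro:.ˌbu:.ni.ˌbel.go.ˈti:.te.

primary 6, secondary 1, 2, 4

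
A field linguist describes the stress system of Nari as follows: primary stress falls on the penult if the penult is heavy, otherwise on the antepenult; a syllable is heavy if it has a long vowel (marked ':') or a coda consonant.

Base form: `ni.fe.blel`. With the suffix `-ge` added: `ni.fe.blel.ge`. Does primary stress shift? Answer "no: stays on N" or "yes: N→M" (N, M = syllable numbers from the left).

Base `ni.fe.blel` (3 syllables):
  Weights: 1 ni L, 2 fe L, 3 blel H.
  The penult (syllable 2, fe) is light, so stress falls on the antepenult (syllable 1, ni).
  → primary stress on syllable 1.
Suffixed `ni.fe.blel.ge` (4 syllables):
  Weights: 2 fe L, 3 blel H, 4 ge L.
  The penult (syllable 3, blel) is heavy, so it takes stress.
  → primary stress on syllable 3.

yes: 1→3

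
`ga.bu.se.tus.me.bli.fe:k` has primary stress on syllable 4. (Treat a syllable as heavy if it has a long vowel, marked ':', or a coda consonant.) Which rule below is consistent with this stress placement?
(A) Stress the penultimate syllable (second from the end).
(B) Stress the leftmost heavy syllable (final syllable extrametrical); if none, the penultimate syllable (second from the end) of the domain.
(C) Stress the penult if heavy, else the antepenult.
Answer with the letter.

B

Rule A → syllable 6 (observed: 4).
Rule B → syllable 4 ✓.
Rule C → syllable 5 (observed: 4).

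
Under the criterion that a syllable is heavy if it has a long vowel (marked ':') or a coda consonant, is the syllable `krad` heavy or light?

`krad`: short vowel, closed (coda /d/). Closed → heavy.

heavy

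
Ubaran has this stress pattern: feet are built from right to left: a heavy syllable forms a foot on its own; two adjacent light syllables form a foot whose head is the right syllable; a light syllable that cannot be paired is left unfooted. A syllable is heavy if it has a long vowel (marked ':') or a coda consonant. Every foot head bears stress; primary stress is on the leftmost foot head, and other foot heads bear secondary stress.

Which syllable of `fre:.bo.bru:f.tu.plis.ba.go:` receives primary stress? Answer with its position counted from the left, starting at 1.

1

Weights: 1 fre: H, 2 bo L, 3 bru:f H, 4 tu L, 5 plis H, 6 ba L, 7 go: H.
Parse right to left (heavy = foot alone; LL = one foot; stranded L unfooted): (ˈfre:) bo (ˈbru:f) tu (ˈplis) ba (ˈgo:).
Foot heads: 1, 3, 5, 7.
Primary stress on the leftmost head = syllable 1.
Primary stress: syllable 1 → ˈfre:.bo.bru:f.tu.plis.ba.go:.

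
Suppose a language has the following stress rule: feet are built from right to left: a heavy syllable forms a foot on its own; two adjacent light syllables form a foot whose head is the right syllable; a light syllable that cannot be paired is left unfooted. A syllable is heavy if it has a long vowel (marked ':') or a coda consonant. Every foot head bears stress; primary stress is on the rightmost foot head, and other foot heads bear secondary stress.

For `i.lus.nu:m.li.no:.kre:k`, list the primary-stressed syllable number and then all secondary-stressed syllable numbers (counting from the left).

primary 6, secondary 2, 3, 5

Weights: 1 i L, 2 lus H, 3 nu:m H, 4 li L, 5 no: H, 6 kre:k H.
Parse right to left (heavy = foot alone; LL = one foot; stranded L unfooted): i (ˈlus) (ˈnu:m) li (ˈno:) (ˈkre:k).
Foot heads: 2, 3, 5, 6.
Primary stress on the rightmost head = syllable 6.
Secondary stress on 2, 3, 5: i.ˌlus.ˌnu:m.li.ˌno:.ˈkre:k.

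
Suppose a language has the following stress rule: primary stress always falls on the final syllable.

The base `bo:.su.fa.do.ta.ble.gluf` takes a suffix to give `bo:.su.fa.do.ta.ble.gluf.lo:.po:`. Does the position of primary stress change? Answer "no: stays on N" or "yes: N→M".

yes: 7→9

Base `bo:.su.fa.do.ta.ble.gluf` (7 syllables):
  The word has 7 syllables; the final syllable is syllable 7 (gluf).
  → primary stress on syllable 7.
Suffixed `bo:.su.fa.do.ta.ble.gluf.lo:.po:` (9 syllables):
  The word has 9 syllables; the final syllable is syllable 9 (po:).
  → primary stress on syllable 9.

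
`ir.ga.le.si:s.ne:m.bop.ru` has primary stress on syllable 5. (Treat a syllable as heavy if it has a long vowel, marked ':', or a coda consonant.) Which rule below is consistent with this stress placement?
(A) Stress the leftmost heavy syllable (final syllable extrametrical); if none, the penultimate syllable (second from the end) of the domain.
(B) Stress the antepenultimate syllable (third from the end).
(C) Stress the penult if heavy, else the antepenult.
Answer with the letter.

B

Rule A → syllable 1 (observed: 5).
Rule B → syllable 5 ✓.
Rule C → syllable 6 (observed: 5).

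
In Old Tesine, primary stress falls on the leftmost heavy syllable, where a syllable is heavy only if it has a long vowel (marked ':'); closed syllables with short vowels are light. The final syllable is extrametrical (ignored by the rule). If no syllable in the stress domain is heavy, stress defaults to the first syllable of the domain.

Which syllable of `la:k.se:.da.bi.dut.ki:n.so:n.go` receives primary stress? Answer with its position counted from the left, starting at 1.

1

The final syllable (8, go) is extrametrical; the stress domain is syllables 1–7.
Weights: 1 la:k H, 2 se: H, 3 da L, 4 bi L, 5 dut L, 6 ki:n H, 7 so:n H.
Heavy syllables in the domain: 1, 2, 6, 7. The leftmost is syllable 1 (la:k).
Primary stress: syllable 1 → ˈla:k.se:.da.bi.dut.ki:n.so:n.go.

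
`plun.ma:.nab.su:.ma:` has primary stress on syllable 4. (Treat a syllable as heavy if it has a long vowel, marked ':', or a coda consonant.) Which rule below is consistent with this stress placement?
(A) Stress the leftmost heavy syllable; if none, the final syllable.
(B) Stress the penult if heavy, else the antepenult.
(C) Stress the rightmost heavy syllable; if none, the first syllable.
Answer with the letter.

B

Rule A → syllable 1 (observed: 4).
Rule B → syllable 4 ✓.
Rule C → syllable 5 (observed: 4).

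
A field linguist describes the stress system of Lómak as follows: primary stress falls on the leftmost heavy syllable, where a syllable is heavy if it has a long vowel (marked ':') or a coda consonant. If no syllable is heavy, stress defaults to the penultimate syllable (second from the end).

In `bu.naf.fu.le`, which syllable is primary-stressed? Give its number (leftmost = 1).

Weights: 1 bu L, 2 naf H, 3 fu L, 4 le L.
Heavy syllables in the domain: 2. The leftmost is syllable 2 (naf).
Primary stress: syllable 2 → bu.ˈnaf.fu.le.

2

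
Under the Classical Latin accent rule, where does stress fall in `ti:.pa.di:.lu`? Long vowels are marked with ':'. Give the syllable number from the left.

Classical Latin: stress the penult if heavy (long vowel or closed), else the antepenult.
Weights: 2 pa L, 3 di: H, 4 lu L.
The penult (syllable 3, di:) is heavy, so it takes stress.
Stress on syllable 3: ti:.pa.ˈdi:.lu.

3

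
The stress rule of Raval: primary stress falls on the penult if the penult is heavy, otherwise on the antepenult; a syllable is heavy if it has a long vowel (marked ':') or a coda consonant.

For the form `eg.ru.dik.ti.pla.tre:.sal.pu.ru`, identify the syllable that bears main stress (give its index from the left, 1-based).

Weights: 7 sal H, 8 pu L, 9 ru L.
The penult (syllable 8, pu) is light, so stress falls on the antepenult (syllable 7, sal).
Primary stress: syllable 7 → eg.ru.dik.ti.pla.tre:.ˈsal.pu.ru.

7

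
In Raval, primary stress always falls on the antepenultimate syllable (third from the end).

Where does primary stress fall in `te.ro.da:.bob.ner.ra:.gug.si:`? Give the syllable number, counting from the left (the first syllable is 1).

The word has 8 syllables; the antepenultimate syllable (third from the end) is syllable 6 (ra:).
Primary stress: syllable 6 → te.ro.da:.bob.ner.ˈra:.gug.si:.

6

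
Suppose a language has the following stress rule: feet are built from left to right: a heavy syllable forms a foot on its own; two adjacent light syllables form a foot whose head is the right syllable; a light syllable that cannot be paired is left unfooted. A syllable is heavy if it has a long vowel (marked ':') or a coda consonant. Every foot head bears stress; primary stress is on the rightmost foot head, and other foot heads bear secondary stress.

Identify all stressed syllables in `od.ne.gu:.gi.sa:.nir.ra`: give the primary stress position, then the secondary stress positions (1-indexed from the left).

primary 6, secondary 1, 3, 5

Weights: 1 od H, 2 ne L, 3 gu: H, 4 gi L, 5 sa: H, 6 nir H, 7 ra L.
Parse left to right (heavy = foot alone; LL = one foot; stranded L unfooted): (ˈod) ne (ˈgu:) gi (ˈsa:) (ˈnir) ra.
Foot heads: 1, 3, 5, 6.
Primary stress on the rightmost head = syllable 6.
Secondary stress on 1, 3, 5: ˌod.ne.ˌgu:.gi.ˌsa:.ˈnir.ra.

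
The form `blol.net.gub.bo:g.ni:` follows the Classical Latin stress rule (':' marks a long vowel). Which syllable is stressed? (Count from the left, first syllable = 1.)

4

Classical Latin: stress the penult if heavy (long vowel or closed), else the antepenult.
Weights: 3 gub H, 4 bo:g H, 5 ni: H.
The penult (syllable 4, bo:g) is heavy, so it takes stress.
Stress on syllable 4: blol.net.gub.ˈbo:g.ni:.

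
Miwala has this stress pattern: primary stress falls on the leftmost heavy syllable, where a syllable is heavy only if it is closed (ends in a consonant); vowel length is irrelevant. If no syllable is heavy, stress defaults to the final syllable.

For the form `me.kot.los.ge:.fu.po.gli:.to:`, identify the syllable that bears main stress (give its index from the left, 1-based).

Weights: 1 me L, 2 kot H, 3 los H, 4 ge: L, 5 fu L, 6 po L, 7 gli: L, 8 to: L.
Heavy syllables in the domain: 2, 3. The leftmost is syllable 2 (kot).
Primary stress: syllable 2 → me.ˈkot.los.ge:.fu.po.gli:.to:.

2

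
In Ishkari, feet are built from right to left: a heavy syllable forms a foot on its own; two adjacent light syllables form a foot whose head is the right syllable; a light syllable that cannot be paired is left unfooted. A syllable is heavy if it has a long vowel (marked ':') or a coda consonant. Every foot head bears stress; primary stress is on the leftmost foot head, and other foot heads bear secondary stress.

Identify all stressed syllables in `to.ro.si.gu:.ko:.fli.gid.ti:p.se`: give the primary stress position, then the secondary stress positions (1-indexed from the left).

Weights: 1 to L, 2 ro L, 3 si L, 4 gu: H, 5 ko: H, 6 fli L, 7 gid H, 8 ti:p H, 9 se L.
Parse right to left (heavy = foot alone; LL = one foot; stranded L unfooted): to (ro.ˈsi) (ˈgu:) (ˈko:) fli (ˈgid) (ˈti:p) se.
Foot heads: 3, 4, 5, 7, 8.
Primary stress on the leftmost head = syllable 3.
Secondary stress on 4, 5, 7, 8: to.ro.ˈsi.ˌgu:.ˌko:.fli.ˌgid.ˌti:p.se.

primary 3, secondary 4, 5, 7, 8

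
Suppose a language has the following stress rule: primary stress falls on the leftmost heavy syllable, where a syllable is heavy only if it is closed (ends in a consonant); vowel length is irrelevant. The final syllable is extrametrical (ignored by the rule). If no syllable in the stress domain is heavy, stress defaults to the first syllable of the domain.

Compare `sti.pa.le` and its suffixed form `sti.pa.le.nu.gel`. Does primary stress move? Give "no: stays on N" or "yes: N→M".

no: stays on 1

Base `sti.pa.le` (3 syllables):
  The final syllable (3, le) is extrametrical; the stress domain is syllables 1–2.
  Weights: 1 sti L, 2 pa L.
  No heavy syllable in the domain; default to the first syllable of the domain = syllable 1.
  → primary stress on syllable 1.
Suffixed `sti.pa.le.nu.gel` (5 syllables):
  The final syllable (5, gel) is extrametrical; the stress domain is syllables 1–4.
  Weights: 1 sti L, 2 pa L, 3 le L, 4 nu L.
  No heavy syllable in the domain; default to the first syllable of the domain = syllable 1.
  → primary stress on syllable 1.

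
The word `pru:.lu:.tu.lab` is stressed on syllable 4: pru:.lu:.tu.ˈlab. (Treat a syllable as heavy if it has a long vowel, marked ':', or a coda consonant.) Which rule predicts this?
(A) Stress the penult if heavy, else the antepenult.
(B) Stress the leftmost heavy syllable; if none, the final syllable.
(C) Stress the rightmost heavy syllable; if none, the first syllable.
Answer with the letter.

Rule A → syllable 2 (observed: 4).
Rule B → syllable 1 (observed: 4).
Rule C → syllable 4 ✓.

C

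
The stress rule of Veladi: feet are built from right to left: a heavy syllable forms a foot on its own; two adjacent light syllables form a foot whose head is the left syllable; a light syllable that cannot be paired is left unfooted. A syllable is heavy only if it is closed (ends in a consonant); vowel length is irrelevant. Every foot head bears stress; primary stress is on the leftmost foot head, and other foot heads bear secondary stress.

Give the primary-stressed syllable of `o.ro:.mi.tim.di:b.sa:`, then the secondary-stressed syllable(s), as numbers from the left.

Weights: 1 o L, 2 ro: L, 3 mi L, 4 tim H, 5 di:b H, 6 sa: L.
Parse right to left (heavy = foot alone; LL = one foot; stranded L unfooted): o (ˈro:.mi) (ˈtim) (ˈdi:b) sa:.
Foot heads: 2, 4, 5.
Primary stress on the leftmost head = syllable 2.
Secondary stress on 4, 5: o.ˈro:.mi.ˌtim.ˌdi:b.sa:.

primary 2, secondary 4, 5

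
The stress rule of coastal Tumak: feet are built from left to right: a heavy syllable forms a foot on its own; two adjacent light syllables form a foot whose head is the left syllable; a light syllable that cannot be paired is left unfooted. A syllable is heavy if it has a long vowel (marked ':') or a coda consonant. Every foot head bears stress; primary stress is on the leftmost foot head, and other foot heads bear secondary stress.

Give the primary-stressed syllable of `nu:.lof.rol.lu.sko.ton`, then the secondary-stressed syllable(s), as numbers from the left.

Weights: 1 nu: H, 2 lof H, 3 rol H, 4 lu L, 5 sko L, 6 ton H.
Parse left to right (heavy = foot alone; LL = one foot; stranded L unfooted): (ˈnu:) (ˈlof) (ˈrol) (ˈlu.sko) (ˈton).
Foot heads: 1, 2, 3, 4, 6.
Primary stress on the leftmost head = syllable 1.
Secondary stress on 2, 3, 4, 6: ˈnu:.ˌlof.ˌrol.ˌlu.sko.ˌton.

primary 1, secondary 2, 3, 4, 6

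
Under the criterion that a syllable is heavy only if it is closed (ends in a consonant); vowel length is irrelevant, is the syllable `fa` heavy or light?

`fa`: short vowel, open (no coda). Open (no coda) → light.

light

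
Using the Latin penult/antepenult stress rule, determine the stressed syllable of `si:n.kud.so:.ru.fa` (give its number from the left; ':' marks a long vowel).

3

Classical Latin: stress the penult if heavy (long vowel or closed), else the antepenult.
Weights: 3 so: H, 4 ru L, 5 fa L.
The penult (syllable 4, ru) is light, so stress falls on the antepenult (syllable 3, so:).
Stress on syllable 3: si:n.kud.ˈso:.ru.fa.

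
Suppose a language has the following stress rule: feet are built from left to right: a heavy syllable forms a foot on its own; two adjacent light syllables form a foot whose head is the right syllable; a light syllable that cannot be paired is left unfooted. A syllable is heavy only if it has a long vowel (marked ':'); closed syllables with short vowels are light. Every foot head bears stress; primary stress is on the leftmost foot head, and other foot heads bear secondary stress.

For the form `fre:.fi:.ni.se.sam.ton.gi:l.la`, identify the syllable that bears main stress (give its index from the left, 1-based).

1

Weights: 1 fre: H, 2 fi: H, 3 ni L, 4 se L, 5 sam L, 6 ton L, 7 gi:l H, 8 la L.
Parse left to right (heavy = foot alone; LL = one foot; stranded L unfooted): (ˈfre:) (ˈfi:) (ni.ˈse) (sam.ˈton) (ˈgi:l) la.
Foot heads: 1, 2, 4, 6, 7.
Primary stress on the leftmost head = syllable 1.
Primary stress: syllable 1 → ˈfre:.fi:.ni.se.sam.ton.gi:l.la.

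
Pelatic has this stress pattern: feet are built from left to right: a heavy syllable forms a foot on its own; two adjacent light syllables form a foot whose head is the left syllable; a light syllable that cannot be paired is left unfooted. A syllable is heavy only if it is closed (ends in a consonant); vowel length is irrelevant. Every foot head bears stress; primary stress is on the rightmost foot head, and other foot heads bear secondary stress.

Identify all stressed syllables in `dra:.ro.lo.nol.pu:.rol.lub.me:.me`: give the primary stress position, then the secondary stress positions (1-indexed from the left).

Weights: 1 dra: L, 2 ro L, 3 lo L, 4 nol H, 5 pu: L, 6 rol H, 7 lub H, 8 me: L, 9 me L.
Parse left to right (heavy = foot alone; LL = one foot; stranded L unfooted): (ˈdra:.ro) lo (ˈnol) pu: (ˈrol) (ˈlub) (ˈme:.me).
Foot heads: 1, 4, 6, 7, 8.
Primary stress on the rightmost head = syllable 8.
Secondary stress on 1, 4, 6, 7: ˌdra:.ro.lo.ˌnol.pu:.ˌrol.ˌlub.ˈme:.me.

primary 8, secondary 1, 4, 6, 7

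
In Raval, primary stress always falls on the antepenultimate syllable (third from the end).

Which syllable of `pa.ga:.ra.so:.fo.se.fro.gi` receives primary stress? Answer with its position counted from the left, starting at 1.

The word has 8 syllables; the antepenultimate syllable (third from the end) is syllable 6 (se).
Primary stress: syllable 6 → pa.ga:.ra.so:.fo.ˈse.fro.gi.

6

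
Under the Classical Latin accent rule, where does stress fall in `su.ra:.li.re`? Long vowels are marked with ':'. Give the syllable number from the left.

Classical Latin: stress the penult if heavy (long vowel or closed), else the antepenult.
Weights: 2 ra: H, 3 li L, 4 re L.
The penult (syllable 3, li) is light, so stress falls on the antepenult (syllable 2, ra:).
Stress on syllable 2: su.ˈra:.li.re.

2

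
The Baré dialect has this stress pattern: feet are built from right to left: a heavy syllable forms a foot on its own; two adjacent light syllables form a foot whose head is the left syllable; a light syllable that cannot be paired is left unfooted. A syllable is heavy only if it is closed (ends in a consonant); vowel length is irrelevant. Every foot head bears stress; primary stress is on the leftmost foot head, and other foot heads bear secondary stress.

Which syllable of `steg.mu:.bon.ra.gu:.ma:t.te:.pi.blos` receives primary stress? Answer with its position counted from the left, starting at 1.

Weights: 1 steg H, 2 mu: L, 3 bon H, 4 ra L, 5 gu: L, 6 ma:t H, 7 te: L, 8 pi L, 9 blos H.
Parse right to left (heavy = foot alone; LL = one foot; stranded L unfooted): (ˈsteg) mu: (ˈbon) (ˈra.gu:) (ˈma:t) (ˈte:.pi) (ˈblos).
Foot heads: 1, 3, 4, 6, 7, 9.
Primary stress on the leftmost head = syllable 1.
Primary stress: syllable 1 → ˈsteg.mu:.bon.ra.gu:.ma:t.te:.pi.blos.

1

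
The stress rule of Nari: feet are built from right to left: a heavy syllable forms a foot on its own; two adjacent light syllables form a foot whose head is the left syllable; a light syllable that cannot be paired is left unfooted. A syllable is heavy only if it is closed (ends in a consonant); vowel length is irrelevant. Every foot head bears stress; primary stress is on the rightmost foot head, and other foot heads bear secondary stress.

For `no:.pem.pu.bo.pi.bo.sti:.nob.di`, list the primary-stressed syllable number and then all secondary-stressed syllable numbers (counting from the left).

Weights: 1 no: L, 2 pem H, 3 pu L, 4 bo L, 5 pi L, 6 bo L, 7 sti: L, 8 nob H, 9 di L.
Parse right to left (heavy = foot alone; LL = one foot; stranded L unfooted): no: (ˈpem) pu (ˈbo.pi) (ˈbo.sti:) (ˈnob) di.
Foot heads: 2, 4, 6, 8.
Primary stress on the rightmost head = syllable 8.
Secondary stress on 2, 4, 6: no:.ˌpem.pu.ˌbo.pi.ˌbo.sti:.ˈnob.di.

primary 8, secondary 2, 4, 6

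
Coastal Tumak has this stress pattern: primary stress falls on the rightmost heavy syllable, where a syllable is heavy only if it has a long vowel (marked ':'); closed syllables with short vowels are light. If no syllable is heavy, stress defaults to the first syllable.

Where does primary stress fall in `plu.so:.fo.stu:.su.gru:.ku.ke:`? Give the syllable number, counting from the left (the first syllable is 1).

Weights: 1 plu L, 2 so: H, 3 fo L, 4 stu: H, 5 su L, 6 gru: H, 7 ku L, 8 ke: H.
Heavy syllables in the domain: 2, 4, 6, 8. The rightmost is syllable 8 (ke:).
Primary stress: syllable 8 → plu.so:.fo.stu:.su.gru:.ku.ˈke:.

8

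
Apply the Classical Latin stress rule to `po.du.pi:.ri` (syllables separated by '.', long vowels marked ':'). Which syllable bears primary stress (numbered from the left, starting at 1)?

3

Classical Latin: stress the penult if heavy (long vowel or closed), else the antepenult.
Weights: 2 du L, 3 pi: H, 4 ri L.
The penult (syllable 3, pi:) is heavy, so it takes stress.
Stress on syllable 3: po.du.ˈpi:.ri.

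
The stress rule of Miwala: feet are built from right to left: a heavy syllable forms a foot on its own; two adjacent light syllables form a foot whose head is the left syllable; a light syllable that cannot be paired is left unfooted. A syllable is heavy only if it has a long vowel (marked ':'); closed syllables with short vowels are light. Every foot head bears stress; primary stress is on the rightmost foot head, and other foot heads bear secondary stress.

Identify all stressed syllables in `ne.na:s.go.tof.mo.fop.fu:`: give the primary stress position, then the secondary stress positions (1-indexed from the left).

primary 7, secondary 2, 3, 5

Weights: 1 ne L, 2 na:s H, 3 go L, 4 tof L, 5 mo L, 6 fop L, 7 fu: H.
Parse right to left (heavy = foot alone; LL = one foot; stranded L unfooted): ne (ˈna:s) (ˈgo.tof) (ˈmo.fop) (ˈfu:).
Foot heads: 2, 3, 5, 7.
Primary stress on the rightmost head = syllable 7.
Secondary stress on 2, 3, 5: ne.ˌna:s.ˌgo.tof.ˌmo.fop.ˈfu:.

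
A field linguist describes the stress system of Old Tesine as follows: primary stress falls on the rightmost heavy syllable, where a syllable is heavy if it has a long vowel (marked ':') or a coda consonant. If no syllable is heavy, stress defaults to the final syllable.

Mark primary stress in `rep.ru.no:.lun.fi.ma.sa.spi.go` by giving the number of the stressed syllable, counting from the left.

Weights: 1 rep H, 2 ru L, 3 no: H, 4 lun H, 5 fi L, 6 ma L, 7 sa L, 8 spi L, 9 go L.
Heavy syllables in the domain: 1, 3, 4. The rightmost is syllable 4 (lun).
Primary stress: syllable 4 → rep.ru.no:.ˈlun.fi.ma.sa.spi.go.

4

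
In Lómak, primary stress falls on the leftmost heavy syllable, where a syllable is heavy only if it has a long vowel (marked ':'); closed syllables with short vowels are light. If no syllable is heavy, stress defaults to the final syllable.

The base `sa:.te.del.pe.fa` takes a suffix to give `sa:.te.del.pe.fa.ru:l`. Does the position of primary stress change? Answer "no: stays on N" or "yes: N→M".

Base `sa:.te.del.pe.fa` (5 syllables):
  Weights: 1 sa: H, 2 te L, 3 del L, 4 pe L, 5 fa L.
  Heavy syllables in the domain: 1. The leftmost is syllable 1 (sa:).
  → primary stress on syllable 1.
Suffixed `sa:.te.del.pe.fa.ru:l` (6 syllables):
  Weights: 1 sa: H, 2 te L, 3 del L, 4 pe L, 5 fa L, 6 ru:l H.
  Heavy syllables in the domain: 1, 6. The leftmost is syllable 1 (sa:).
  → primary stress on syllable 1.

no: stays on 1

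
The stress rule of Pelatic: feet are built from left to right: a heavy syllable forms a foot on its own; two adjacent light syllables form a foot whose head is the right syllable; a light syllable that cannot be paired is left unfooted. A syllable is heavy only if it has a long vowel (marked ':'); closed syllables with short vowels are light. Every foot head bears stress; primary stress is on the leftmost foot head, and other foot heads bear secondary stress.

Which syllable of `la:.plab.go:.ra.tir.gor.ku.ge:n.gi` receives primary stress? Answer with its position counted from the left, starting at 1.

1

Weights: 1 la: H, 2 plab L, 3 go: H, 4 ra L, 5 tir L, 6 gor L, 7 ku L, 8 ge:n H, 9 gi L.
Parse left to right (heavy = foot alone; LL = one foot; stranded L unfooted): (ˈla:) plab (ˈgo:) (ra.ˈtir) (gor.ˈku) (ˈge:n) gi.
Foot heads: 1, 3, 5, 7, 8.
Primary stress on the leftmost head = syllable 1.
Primary stress: syllable 1 → ˈla:.plab.go:.ra.tir.gor.ku.ge:n.gi.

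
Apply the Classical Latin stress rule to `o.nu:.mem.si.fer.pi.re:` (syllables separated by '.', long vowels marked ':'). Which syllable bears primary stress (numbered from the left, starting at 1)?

Classical Latin: stress the penult if heavy (long vowel or closed), else the antepenult.
Weights: 5 fer H, 6 pi L, 7 re: H.
The penult (syllable 6, pi) is light, so stress falls on the antepenult (syllable 5, fer).
Stress on syllable 5: o.nu:.mem.si.ˈfer.pi.re:.

5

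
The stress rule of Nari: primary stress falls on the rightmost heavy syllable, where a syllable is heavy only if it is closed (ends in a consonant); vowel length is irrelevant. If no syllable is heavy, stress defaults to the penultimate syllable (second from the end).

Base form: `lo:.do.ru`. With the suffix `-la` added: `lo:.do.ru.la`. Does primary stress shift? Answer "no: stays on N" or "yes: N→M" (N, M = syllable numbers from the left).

Base `lo:.do.ru` (3 syllables):
  Weights: 1 lo: L, 2 do L, 3 ru L.
  No heavy syllable in the domain; default to the penultimate syllable (second from the end) = syllable 2.
  → primary stress on syllable 2.
Suffixed `lo:.do.ru.la` (4 syllables):
  Weights: 1 lo: L, 2 do L, 3 ru L, 4 la L.
  No heavy syllable in the domain; default to the penultimate syllable (second from the end) = syllable 3.
  → primary stress on syllable 3.

yes: 2→3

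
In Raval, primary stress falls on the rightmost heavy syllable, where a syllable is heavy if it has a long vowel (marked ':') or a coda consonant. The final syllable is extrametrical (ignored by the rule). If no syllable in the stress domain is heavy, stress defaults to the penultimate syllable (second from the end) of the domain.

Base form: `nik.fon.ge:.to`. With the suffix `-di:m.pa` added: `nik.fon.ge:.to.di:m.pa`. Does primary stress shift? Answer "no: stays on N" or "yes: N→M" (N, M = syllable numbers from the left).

yes: 3→5

Base `nik.fon.ge:.to` (4 syllables):
  The final syllable (4, to) is extrametrical; the stress domain is syllables 1–3.
  Weights: 1 nik H, 2 fon H, 3 ge: H.
  Heavy syllables in the domain: 1, 2, 3. The rightmost is syllable 3 (ge:).
  → primary stress on syllable 3.
Suffixed `nik.fon.ge:.to.di:m.pa` (6 syllables):
  The final syllable (6, pa) is extrametrical; the stress domain is syllables 1–5.
  Weights: 1 nik H, 2 fon H, 3 ge: H, 4 to L, 5 di:m H.
  Heavy syllables in the domain: 1, 2, 3, 5. The rightmost is syllable 5 (di:m).
  → primary stress on syllable 5.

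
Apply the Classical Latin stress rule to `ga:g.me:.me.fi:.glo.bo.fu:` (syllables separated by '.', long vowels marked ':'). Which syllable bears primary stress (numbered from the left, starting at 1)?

Classical Latin: stress the penult if heavy (long vowel or closed), else the antepenult.
Weights: 5 glo L, 6 bo L, 7 fu: H.
The penult (syllable 6, bo) is light, so stress falls on the antepenult (syllable 5, glo).
Stress on syllable 5: ga:g.me:.me.fi:.ˈglo.bo.fu:.

5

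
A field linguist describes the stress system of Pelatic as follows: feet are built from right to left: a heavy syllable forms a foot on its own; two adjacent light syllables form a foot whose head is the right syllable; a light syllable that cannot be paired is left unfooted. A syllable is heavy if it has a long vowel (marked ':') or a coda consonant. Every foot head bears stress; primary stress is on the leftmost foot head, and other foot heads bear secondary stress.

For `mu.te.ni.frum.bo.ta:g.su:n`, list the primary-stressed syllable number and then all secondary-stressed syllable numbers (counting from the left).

primary 3, secondary 4, 6, 7

Weights: 1 mu L, 2 te L, 3 ni L, 4 frum H, 5 bo L, 6 ta:g H, 7 su:n H.
Parse right to left (heavy = foot alone; LL = one foot; stranded L unfooted): mu (te.ˈni) (ˈfrum) bo (ˈta:g) (ˈsu:n).
Foot heads: 3, 4, 6, 7.
Primary stress on the leftmost head = syllable 3.
Secondary stress on 4, 6, 7: mu.te.ˈni.ˌfrum.bo.ˌta:g.ˌsu:n.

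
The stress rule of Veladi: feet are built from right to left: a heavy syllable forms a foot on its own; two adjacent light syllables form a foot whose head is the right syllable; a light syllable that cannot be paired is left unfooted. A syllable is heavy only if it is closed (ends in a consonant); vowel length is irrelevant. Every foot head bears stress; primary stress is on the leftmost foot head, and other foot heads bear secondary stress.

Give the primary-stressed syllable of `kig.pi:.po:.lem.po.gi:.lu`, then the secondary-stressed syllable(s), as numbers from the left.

primary 1, secondary 3, 4, 7

Weights: 1 kig H, 2 pi: L, 3 po: L, 4 lem H, 5 po L, 6 gi: L, 7 lu L.
Parse right to left (heavy = foot alone; LL = one foot; stranded L unfooted): (ˈkig) (pi:.ˈpo:) (ˈlem) po (gi:.ˈlu).
Foot heads: 1, 3, 4, 7.
Primary stress on the leftmost head = syllable 1.
Secondary stress on 3, 4, 7: ˈkig.pi:.ˌpo:.ˌlem.po.gi:.ˌlu.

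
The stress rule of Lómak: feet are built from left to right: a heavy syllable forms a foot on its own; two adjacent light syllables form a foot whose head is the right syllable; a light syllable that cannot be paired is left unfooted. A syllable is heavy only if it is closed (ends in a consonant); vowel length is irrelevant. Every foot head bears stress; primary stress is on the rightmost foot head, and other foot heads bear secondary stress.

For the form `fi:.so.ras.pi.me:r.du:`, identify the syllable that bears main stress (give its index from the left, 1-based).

5

Weights: 1 fi: L, 2 so L, 3 ras H, 4 pi L, 5 me:r H, 6 du: L.
Parse left to right (heavy = foot alone; LL = one foot; stranded L unfooted): (fi:.ˈso) (ˈras) pi (ˈme:r) du:.
Foot heads: 2, 3, 5.
Primary stress on the rightmost head = syllable 5.
Primary stress: syllable 5 → fi:.so.ras.pi.ˈme:r.du:.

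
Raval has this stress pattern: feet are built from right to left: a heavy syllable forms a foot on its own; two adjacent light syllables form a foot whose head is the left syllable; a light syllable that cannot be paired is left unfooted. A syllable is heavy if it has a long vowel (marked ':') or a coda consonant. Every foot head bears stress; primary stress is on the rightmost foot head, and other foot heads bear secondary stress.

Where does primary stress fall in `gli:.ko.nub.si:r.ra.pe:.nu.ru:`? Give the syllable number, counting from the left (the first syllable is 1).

8

Weights: 1 gli: H, 2 ko L, 3 nub H, 4 si:r H, 5 ra L, 6 pe: H, 7 nu L, 8 ru: H.
Parse right to left (heavy = foot alone; LL = one foot; stranded L unfooted): (ˈgli:) ko (ˈnub) (ˈsi:r) ra (ˈpe:) nu (ˈru:).
Foot heads: 1, 3, 4, 6, 8.
Primary stress on the rightmost head = syllable 8.
Primary stress: syllable 8 → gli:.ko.nub.si:r.ra.pe:.nu.ˈru:.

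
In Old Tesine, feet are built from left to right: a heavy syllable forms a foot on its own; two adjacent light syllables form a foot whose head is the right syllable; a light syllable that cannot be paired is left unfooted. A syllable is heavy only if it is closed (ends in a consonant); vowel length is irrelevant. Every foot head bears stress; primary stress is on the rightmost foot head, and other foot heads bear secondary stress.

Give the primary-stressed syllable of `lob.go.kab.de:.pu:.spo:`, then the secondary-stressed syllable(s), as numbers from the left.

Weights: 1 lob H, 2 go L, 3 kab H, 4 de: L, 5 pu: L, 6 spo: L.
Parse left to right (heavy = foot alone; LL = one foot; stranded L unfooted): (ˈlob) go (ˈkab) (de:.ˈpu:) spo:.
Foot heads: 1, 3, 5.
Primary stress on the rightmost head = syllable 5.
Secondary stress on 1, 3: ˌlob.go.ˌkab.de:.ˈpu:.spo:.

primary 5, secondary 1, 3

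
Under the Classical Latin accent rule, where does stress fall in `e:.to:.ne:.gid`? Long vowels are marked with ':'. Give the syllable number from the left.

Classical Latin: stress the penult if heavy (long vowel or closed), else the antepenult.
Weights: 2 to: H, 3 ne: H, 4 gid H.
The penult (syllable 3, ne:) is heavy, so it takes stress.
Stress on syllable 3: e:.to:.ˈne:.gid.

3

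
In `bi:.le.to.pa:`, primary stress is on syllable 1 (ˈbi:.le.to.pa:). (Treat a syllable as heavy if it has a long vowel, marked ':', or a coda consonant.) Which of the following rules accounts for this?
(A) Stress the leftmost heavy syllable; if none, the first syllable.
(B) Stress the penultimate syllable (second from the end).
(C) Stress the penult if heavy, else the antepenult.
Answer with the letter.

Rule A → syllable 1 ✓.
Rule B → syllable 3 (observed: 1).
Rule C → syllable 2 (observed: 1).

A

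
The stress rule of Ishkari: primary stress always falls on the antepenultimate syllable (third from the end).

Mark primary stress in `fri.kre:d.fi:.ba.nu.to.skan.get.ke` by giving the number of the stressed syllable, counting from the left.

The word has 9 syllables; the antepenultimate syllable (third from the end) is syllable 7 (skan).
Primary stress: syllable 7 → fri.kre:d.fi:.ba.nu.to.ˈskan.get.ke.

7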